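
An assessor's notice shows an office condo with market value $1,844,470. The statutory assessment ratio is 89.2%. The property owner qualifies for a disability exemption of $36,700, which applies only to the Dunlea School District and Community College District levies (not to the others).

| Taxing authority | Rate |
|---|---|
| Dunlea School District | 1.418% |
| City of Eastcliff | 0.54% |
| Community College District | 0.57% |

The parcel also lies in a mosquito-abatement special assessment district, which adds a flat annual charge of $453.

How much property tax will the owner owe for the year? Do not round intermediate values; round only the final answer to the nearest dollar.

Assessed value = $1,844,470 × 0.892 = $1,645,267.24
Dunlea School District: ($1,645,267.24 − $36,700) × 0.01418 = $1,608,567.24 × 0.01418 = $22,809.4834632
City of Eastcliff: $1,645,267.24 × 0.0054 = $8,884.443096
Community College District: ($1,645,267.24 − $36,700) × 0.0057 = $1,608,567.24 × 0.0057 = $9,168.833268
Levies subtotal = $40,862.7598272
Total = $40,862.7598272 + $453 = $41,315.7598272

$41,316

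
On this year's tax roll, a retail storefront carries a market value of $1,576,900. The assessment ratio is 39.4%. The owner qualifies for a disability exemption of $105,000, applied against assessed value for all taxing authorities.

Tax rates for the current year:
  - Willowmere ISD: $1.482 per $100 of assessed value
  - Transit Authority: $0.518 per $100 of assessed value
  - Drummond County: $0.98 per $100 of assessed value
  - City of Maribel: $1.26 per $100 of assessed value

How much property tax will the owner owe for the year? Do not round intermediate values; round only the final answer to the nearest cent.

$21,891.06

Assessed value = $1,576,900 × 0.394 = $621,298.6
Taxable value = $621,298.6 − $105,000 = $516,298.6
Willowmere ISD: $516,298.6 × 0.01482 = $7,651.545252
Transit Authority: $516,298.6 × 0.00518 = $2,674.426748
Drummond County: $516,298.6 × 0.0098 = $5,059.72628
City of Maribel: $516,298.6 × 0.0126 = $6,505.36236
Total = $7,651.545252 + $2,674.426748 + $5,059.72628 + $6,505.36236 = $21,891.06064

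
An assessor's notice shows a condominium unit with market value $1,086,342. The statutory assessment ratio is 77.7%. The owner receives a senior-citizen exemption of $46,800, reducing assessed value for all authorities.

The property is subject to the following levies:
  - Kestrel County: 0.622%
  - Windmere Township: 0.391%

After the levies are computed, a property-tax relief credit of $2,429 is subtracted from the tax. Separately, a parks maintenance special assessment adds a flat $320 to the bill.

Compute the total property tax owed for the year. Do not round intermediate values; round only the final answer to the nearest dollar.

Assessed value = $1,086,342 × 0.777 = $844,087.734
Taxable value = $844,087.734 − $46,800 = $797,287.734
Kestrel County: $797,287.734 × 0.00622 = $4,959.12970548
Windmere Township: $797,287.734 × 0.00391 = $3,117.39503994
Levies subtotal = $8,076.52474542
After credit = $8,076.52474542 − $2,429 = $5,647.52474542
Total = $5,647.52474542 + $320 = $5,967.52474542

$5,968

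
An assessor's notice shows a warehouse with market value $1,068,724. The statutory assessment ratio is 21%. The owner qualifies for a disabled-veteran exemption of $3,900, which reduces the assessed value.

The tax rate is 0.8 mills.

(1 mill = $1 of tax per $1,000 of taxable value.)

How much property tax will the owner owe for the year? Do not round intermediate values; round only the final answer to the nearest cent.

$176.43

Assessed value = $1,068,724 × 0.21 = $224,432.04
Taxable value = $224,432.04 − $3,900 = $220,532.04
Tax = $220,532.04 × 0.0008 = $176.425632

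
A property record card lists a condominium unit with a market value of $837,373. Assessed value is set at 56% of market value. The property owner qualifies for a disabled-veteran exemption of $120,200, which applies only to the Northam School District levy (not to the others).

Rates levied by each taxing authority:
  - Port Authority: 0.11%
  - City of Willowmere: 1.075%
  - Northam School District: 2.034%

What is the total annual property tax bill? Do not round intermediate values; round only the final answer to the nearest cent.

$12,649.95

Assessed value = $837,373 × 0.56 = $468,928.88
Port Authority: $468,928.88 × 0.0011 = $515.821768
City of Willowmere: $468,928.88 × 0.01075 = $5,040.98546
Northam School District: ($468,928.88 − $120,200) × 0.02034 = $348,728.88 × 0.02034 = $7,093.1454192
Total = $12,649.9526472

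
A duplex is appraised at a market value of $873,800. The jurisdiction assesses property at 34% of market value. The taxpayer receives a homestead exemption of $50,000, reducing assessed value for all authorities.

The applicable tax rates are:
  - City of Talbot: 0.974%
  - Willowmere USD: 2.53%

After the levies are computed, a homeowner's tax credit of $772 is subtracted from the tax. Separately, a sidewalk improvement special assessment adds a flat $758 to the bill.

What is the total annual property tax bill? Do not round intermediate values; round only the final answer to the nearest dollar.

Assessed value = $873,800 × 0.34 = $297,092
Taxable value = $297,092 − $50,000 = $247,092
City of Talbot: $247,092 × 0.00974 = $2,406.67608
Willowmere USD: $247,092 × 0.0253 = $6,251.4276
Levies subtotal = $8,658.10368
After credit = $8,658.10368 − $772 = $7,886.10368
Total = $7,886.10368 + $758 = $8,644.10368

$8,644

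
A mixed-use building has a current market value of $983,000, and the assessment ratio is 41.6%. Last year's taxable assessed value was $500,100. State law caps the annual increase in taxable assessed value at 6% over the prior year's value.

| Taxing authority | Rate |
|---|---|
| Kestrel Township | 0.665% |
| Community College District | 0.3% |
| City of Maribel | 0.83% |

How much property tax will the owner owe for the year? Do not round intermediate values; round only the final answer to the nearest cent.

Uncapped assessed value = $983,000 × 0.416 = $408,928
Cap limit = $500,100 × 1.06 = $530,106
Taxable assessed value = min($408,928, $530,106) = $408,928 (cap does not bind)
Kestrel Township: $408,928 × 0.00665 = $2,719.3712
Community College District: $408,928 × 0.003 = $1,226.784
City of Maribel: $408,928 × 0.0083 = $3,394.1024
Total = $7,340.2576

$7,340.26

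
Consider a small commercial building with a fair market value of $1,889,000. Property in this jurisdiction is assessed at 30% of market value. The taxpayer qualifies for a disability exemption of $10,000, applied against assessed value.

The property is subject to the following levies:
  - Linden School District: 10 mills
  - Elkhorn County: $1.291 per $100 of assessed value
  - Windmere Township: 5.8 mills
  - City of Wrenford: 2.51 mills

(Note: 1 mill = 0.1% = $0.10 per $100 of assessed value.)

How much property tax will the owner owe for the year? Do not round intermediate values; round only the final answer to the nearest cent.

Assessed value = $1,889,000 × 0.3 = $566,700
Taxable value = $566,700 − $10,000 = $556,700
Linden School District: $556,700 × 0.01 = $5,567
Elkhorn County: $556,700 × 0.01291 = $7,186.997
Windmere Township: $556,700 × 0.0058 = $3,228.86
City of Wrenford: $556,700 × 0.00251 = $1,397.317
Total = $17,380.174

$17,380.17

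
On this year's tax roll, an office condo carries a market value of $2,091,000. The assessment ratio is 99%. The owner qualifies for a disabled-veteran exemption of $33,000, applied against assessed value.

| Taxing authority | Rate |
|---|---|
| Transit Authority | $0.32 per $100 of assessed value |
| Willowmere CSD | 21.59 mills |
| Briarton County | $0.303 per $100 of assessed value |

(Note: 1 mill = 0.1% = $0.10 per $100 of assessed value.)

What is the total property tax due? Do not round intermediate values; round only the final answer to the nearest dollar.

Assessed value = $2,091,000 × 0.99 = $2,070,090
Taxable value = $2,070,090 − $33,000 = $2,037,090
Transit Authority: $2,037,090 × 0.0032 = $6,518.688
Willowmere CSD: $2,037,090 × 0.02159 = $43,980.7731
Briarton County: $2,037,090 × 0.00303 = $6,172.3827
Total = $56,671.8438

$56,672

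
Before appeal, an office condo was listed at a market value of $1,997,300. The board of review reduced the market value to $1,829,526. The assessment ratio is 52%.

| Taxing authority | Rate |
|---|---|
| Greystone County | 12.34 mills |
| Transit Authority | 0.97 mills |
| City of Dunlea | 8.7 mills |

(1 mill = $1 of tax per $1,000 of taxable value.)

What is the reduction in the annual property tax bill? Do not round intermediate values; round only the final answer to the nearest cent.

Old assessed value = $1,997,300 × 0.52 = $1,038,596
New assessed value = $1,829,526 × 0.52 = $951,353.52
Combined rate = 0.01234 + 0.00097 + 0.0087 = 0.02201
Old tax = $1,038,596 × 0.02201 = $22,859.49796
New tax = $951,353.52 × 0.02201 = $20,939.2909752
Reduction = $22,859.49796 − $20,939.2909752 = $1,920.2069848

$1,920.21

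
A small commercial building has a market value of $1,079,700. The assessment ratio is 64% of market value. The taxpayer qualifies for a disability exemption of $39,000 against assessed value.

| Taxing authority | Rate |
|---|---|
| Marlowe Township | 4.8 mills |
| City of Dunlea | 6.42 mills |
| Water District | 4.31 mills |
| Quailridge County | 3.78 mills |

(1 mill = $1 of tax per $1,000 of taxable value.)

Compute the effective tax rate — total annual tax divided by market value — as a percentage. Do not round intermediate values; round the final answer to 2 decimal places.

1.17%

Assessed value = $1,079,700 × 0.64 = $691,008
Taxable value = $691,008 − $39,000 = $652,008
Marlowe Township: $652,008 × 0.0048 = $3,129.6384
City of Dunlea: $652,008 × 0.00642 = $4,185.89136
Water District: $652,008 × 0.00431 = $2,810.15448
Quailridge County: $652,008 × 0.00378 = $2,464.59024
Total tax = $12,590.27448
Effective rate = $12,590.27448 ÷ $1,079,700 = 1.17% of market value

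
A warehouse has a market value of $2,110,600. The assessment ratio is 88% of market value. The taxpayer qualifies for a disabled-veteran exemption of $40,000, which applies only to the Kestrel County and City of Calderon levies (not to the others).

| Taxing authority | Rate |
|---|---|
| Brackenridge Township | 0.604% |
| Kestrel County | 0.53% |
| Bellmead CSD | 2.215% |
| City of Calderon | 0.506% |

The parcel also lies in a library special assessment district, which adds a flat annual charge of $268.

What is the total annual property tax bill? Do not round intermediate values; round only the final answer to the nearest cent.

Assessed value = $2,110,600 × 0.88 = $1,857,328
Brackenridge Township: $1,857,328 × 0.00604 = $11,218.26112
Kestrel County: ($1,857,328 − $40,000) × 0.0053 = $1,817,328 × 0.0053 = $9,631.8384
Bellmead CSD: $1,857,328 × 0.02215 = $41,139.8152
City of Calderon: ($1,857,328 − $40,000) × 0.00506 = $1,817,328 × 0.00506 = $9,195.67968
Levies subtotal = $71,185.5944
Total = $71,185.5944 + $268 = $71,453.5944

$71,453.59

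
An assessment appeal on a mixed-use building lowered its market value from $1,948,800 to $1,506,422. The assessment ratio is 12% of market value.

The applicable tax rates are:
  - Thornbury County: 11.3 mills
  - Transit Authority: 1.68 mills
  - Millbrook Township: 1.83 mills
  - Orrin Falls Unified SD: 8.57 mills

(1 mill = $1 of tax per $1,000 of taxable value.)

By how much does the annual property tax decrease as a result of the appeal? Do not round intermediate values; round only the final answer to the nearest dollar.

Old assessed value = $1,948,800 × 0.12 = $233,856
New assessed value = $1,506,422 × 0.12 = $180,770.64
Combined rate = 0.0113 + 0.00168 + 0.00183 + 0.00857 = 0.02338
Old tax = $233,856 × 0.02338 = $5,467.55328
New tax = $180,770.64 × 0.02338 = $4,226.4175632
Reduction = $5,467.55328 − $4,226.4175632 = $1,241.1357168

$1,241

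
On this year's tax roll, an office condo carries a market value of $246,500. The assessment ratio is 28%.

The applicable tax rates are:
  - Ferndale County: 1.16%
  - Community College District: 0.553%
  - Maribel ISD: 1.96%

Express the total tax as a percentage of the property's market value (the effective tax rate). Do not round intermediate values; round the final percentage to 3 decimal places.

Assessed value = $246,500 × 0.28 = $69,020
Ferndale County: $69,020 × 0.0116 = $800.632
Community College District: $69,020 × 0.00553 = $381.6806
Maribel ISD: $69,020 × 0.0196 = $1,352.792
Total tax = $2,535.1046
Effective rate = $2,535.1046 ÷ $246,500 = 1.028% of market value

1.028%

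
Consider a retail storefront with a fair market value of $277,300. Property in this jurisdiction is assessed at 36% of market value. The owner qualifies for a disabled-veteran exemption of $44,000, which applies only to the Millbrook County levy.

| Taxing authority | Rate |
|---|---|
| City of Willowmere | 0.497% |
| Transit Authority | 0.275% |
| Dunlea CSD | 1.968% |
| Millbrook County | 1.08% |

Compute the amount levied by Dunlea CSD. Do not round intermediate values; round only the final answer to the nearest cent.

Assessed value = $277,300 × 0.36 = $99,828
Dunlea CSD taxable value = $99,828 (exemption does not apply)
Dunlea CSD levy = $99,828 × 0.01968 = $1,964.61504

$1,964.62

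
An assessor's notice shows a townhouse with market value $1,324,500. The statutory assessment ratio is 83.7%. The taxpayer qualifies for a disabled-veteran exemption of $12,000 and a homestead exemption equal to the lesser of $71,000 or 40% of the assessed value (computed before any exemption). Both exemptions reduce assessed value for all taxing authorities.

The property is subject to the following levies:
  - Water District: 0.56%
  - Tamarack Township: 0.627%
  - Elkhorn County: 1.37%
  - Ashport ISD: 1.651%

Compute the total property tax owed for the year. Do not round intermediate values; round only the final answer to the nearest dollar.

Assessed value = $1,324,500 × 0.837 = $1,108,606.5
Homestead exemption = min($71,000, 40% × $1,108,606.5) = min($71,000, $443,442.6) = $71,000 (dollar cap binds)
Taxable value = $1,108,606.5 − $12,000 − $71,000 = $1,025,606.5
Water District: $1,025,606.5 × 0.0056 = $5,743.3964
Tamarack Township: $1,025,606.5 × 0.00627 = $6,430.552755
Elkhorn County: $1,025,606.5 × 0.0137 = $14,050.80905
Ashport ISD: $1,025,606.5 × 0.01651 = $16,932.763315
Total = $43,157.52152

$43,158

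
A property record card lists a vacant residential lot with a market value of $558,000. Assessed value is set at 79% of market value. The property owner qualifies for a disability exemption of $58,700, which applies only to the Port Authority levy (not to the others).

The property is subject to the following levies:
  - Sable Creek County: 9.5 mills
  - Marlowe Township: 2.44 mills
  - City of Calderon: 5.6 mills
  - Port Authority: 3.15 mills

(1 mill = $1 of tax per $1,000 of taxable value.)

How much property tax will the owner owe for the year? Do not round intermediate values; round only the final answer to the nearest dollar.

Assessed value = $558,000 × 0.79 = $440,820
Sable Creek County: $440,820 × 0.0095 = $4,187.79
Marlowe Township: $440,820 × 0.00244 = $1,075.6008
City of Calderon: $440,820 × 0.0056 = $2,468.592
Port Authority: ($440,820 − $58,700) × 0.00315 = $382,120 × 0.00315 = $1,203.678
Total = $8,935.6608

$8,936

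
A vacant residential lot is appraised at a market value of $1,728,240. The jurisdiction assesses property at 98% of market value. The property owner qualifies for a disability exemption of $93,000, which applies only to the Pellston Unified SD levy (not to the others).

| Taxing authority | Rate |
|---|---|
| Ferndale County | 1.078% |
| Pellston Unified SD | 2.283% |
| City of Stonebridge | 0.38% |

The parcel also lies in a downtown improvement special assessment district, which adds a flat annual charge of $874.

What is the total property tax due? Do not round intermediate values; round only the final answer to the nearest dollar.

$62,111

Assessed value = $1,728,240 × 0.98 = $1,693,675.2
Ferndale County: $1,693,675.2 × 0.01078 = $18,257.818656
Pellston Unified SD: ($1,693,675.2 − $93,000) × 0.02283 = $1,600,675.2 × 0.02283 = $36,543.414816
City of Stonebridge: $1,693,675.2 × 0.0038 = $6,435.96576
Levies subtotal = $61,237.199232
Total = $61,237.199232 + $874 = $62,111.199232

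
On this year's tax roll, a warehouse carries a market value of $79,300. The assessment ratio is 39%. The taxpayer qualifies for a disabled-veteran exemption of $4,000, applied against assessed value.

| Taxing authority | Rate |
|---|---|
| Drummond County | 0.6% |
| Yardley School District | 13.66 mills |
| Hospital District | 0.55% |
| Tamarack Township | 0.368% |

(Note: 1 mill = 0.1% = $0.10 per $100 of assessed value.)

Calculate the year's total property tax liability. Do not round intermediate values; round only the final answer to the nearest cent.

Assessed value = $79,300 × 0.39 = $30,927
Taxable value = $30,927 − $4,000 = $26,927
Drummond County: $26,927 × 0.006 = $161.562
Yardley School District: $26,927 × 0.01366 = $367.82282
Hospital District: $26,927 × 0.0055 = $148.0985
Tamarack Township: $26,927 × 0.00368 = $99.09136
Total = $776.57468

$776.57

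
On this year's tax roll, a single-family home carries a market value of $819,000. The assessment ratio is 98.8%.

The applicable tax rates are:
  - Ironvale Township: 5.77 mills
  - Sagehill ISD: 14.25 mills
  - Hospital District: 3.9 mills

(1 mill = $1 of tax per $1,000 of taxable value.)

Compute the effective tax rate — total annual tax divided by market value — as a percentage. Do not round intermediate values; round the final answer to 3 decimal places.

Assessed value = $819,000 × 0.988 = $809,172
Ironvale Township: $809,172 × 0.00577 = $4,668.92244
Sagehill ISD: $809,172 × 0.01425 = $11,530.701
Hospital District: $809,172 × 0.0039 = $3,155.7708
Total tax = $19,355.39424
Effective rate = $19,355.39424 ÷ $819,000 = 2.363% of market value

2.363%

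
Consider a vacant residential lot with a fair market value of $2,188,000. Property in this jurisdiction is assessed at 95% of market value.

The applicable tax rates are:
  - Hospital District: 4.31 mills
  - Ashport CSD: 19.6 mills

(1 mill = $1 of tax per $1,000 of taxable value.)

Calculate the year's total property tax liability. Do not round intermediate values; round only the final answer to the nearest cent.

$49,699.33

Assessed value = $2,188,000 × 0.95 = $2,078,600
Hospital District: $2,078,600 × 0.00431 = $8,958.766
Ashport CSD: $2,078,600 × 0.0196 = $40,740.56
Total = $8,958.766 + $40,740.56 = $49,699.326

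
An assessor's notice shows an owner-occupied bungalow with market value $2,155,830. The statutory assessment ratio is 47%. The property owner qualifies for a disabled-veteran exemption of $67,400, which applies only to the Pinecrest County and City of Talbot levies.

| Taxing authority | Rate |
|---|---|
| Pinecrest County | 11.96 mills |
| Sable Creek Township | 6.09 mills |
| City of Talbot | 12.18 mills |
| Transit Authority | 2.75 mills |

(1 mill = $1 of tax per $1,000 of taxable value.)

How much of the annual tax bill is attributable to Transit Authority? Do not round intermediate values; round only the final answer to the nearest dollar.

$2,786

Assessed value = $2,155,830 × 0.47 = $1,013,240.1
Transit Authority taxable value = $1,013,240.1 (exemption does not apply)
Transit Authority levy = $1,013,240.1 × 0.00275 = $2,786.410275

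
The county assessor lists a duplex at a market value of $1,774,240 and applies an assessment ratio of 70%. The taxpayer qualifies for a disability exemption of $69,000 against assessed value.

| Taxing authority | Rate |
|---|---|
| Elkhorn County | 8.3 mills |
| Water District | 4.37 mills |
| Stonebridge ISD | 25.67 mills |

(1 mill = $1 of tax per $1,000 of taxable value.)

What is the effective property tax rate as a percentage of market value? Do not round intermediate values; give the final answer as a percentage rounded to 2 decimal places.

2.53%

Assessed value = $1,774,240 × 0.7 = $1,241,968
Taxable value = $1,241,968 − $69,000 = $1,172,968
Elkhorn County: $1,172,968 × 0.0083 = $9,735.6344
Water District: $1,172,968 × 0.00437 = $5,125.87016
Stonebridge ISD: $1,172,968 × 0.02567 = $30,110.08856
Total tax = $44,971.59312
Effective rate = $44,971.59312 ÷ $1,774,240 = 2.53% of market value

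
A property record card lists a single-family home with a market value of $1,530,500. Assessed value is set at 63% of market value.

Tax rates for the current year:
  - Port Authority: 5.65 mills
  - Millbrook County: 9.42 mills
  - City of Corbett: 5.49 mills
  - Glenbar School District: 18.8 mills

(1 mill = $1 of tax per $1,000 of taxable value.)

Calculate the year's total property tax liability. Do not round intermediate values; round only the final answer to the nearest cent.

Assessed value = $1,530,500 × 0.63 = $964,215
Port Authority: $964,215 × 0.00565 = $5,447.81475
Millbrook County: $964,215 × 0.00942 = $9,082.9053
City of Corbett: $964,215 × 0.00549 = $5,293.54035
Glenbar School District: $964,215 × 0.0188 = $18,127.242
Total = $5,447.81475 + $9,082.9053 + $5,293.54035 + $18,127.242 = $37,951.5024

$37,951.50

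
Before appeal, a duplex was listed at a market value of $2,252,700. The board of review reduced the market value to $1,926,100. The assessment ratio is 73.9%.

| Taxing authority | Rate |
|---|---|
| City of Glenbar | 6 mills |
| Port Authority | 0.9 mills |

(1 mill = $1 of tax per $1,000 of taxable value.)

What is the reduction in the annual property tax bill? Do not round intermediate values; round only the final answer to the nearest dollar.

Old assessed value = $2,252,700 × 0.739 = $1,664,745.3
New assessed value = $1,926,100 × 0.739 = $1,423,387.9
Combined rate = 0.006 + 0.0009 = 0.0069
Old tax = $1,664,745.3 × 0.0069 = $11,486.74257
New tax = $1,423,387.9 × 0.0069 = $9,821.37651
Reduction = $11,486.74257 − $9,821.37651 = $1,665.36606

$1,665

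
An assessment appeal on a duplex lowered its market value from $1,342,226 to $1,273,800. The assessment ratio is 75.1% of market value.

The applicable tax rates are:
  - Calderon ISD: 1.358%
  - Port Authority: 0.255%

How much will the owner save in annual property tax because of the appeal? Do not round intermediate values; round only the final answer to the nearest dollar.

Old assessed value = $1,342,226 × 0.751 = $1,008,011.726
New assessed value = $1,273,800 × 0.751 = $956,623.8
Combined rate = 0.01358 + 0.00255 = 0.01613
Old tax = $1,008,011.726 × 0.01613 = $16,259.22914038
New tax = $956,623.8 × 0.01613 = $15,430.341894
Reduction = $16,259.22914038 − $15,430.341894 = $828.88724638

$829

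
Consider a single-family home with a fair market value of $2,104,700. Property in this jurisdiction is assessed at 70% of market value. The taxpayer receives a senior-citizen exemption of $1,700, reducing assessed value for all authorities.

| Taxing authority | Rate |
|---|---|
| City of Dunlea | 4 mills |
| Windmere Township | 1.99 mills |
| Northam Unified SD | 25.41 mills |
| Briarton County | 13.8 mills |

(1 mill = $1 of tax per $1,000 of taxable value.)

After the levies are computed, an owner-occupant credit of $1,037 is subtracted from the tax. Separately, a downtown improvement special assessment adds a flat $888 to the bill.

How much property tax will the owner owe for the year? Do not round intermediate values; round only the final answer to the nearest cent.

$66,366.87

Assessed value = $2,104,700 × 0.7 = $1,473,290
Taxable value = $1,473,290 − $1,700 = $1,471,590
City of Dunlea: $1,471,590 × 0.004 = $5,886.36
Windmere Township: $1,471,590 × 0.00199 = $2,928.4641
Northam Unified SD: $1,471,590 × 0.02541 = $37,393.1019
Briarton County: $1,471,590 × 0.0138 = $20,307.942
Levies subtotal = $66,515.868
After credit = $66,515.868 − $1,037 = $65,478.868
Total = $65,478.868 + $888 = $66,366.868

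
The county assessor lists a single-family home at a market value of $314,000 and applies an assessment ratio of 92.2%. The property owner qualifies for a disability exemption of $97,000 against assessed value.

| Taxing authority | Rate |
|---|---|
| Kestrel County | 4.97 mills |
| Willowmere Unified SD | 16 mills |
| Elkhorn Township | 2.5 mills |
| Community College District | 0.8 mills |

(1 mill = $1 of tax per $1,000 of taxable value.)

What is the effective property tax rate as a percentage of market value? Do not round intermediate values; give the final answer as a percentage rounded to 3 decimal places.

1.488%

Assessed value = $314,000 × 0.922 = $289,508
Taxable value = $289,508 − $97,000 = $192,508
Kestrel County: $192,508 × 0.00497 = $956.76476
Willowmere Unified SD: $192,508 × 0.016 = $3,080.128
Elkhorn Township: $192,508 × 0.0025 = $481.27
Community College District: $192,508 × 0.0008 = $154.0064
Total tax = $4,672.16916
Effective rate = $4,672.16916 ÷ $314,000 = 1.488% of market value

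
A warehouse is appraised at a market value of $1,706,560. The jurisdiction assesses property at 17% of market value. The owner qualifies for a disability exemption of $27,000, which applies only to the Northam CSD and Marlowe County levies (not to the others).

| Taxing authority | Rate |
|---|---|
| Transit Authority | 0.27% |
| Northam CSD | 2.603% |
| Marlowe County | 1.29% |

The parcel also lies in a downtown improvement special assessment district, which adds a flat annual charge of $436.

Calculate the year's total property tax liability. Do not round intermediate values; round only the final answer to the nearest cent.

$11,462.39

Assessed value = $1,706,560 × 0.17 = $290,115.2
Transit Authority: $290,115.2 × 0.0027 = $783.31104
Northam CSD: ($290,115.2 − $27,000) × 0.02603 = $263,115.2 × 0.02603 = $6,848.888656
Marlowe County: ($290,115.2 − $27,000) × 0.0129 = $263,115.2 × 0.0129 = $3,394.18608
Levies subtotal = $11,026.385776
Total = $11,026.385776 + $436 = $11,462.385776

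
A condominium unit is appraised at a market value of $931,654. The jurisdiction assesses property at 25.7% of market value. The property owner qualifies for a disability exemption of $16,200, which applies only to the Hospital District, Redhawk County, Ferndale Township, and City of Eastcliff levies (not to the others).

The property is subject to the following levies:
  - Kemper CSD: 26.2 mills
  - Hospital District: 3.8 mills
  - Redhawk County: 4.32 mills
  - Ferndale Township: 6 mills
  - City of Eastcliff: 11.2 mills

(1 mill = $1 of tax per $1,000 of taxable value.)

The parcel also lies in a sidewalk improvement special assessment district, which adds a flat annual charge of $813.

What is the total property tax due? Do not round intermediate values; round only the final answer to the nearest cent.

$12,738.51

Assessed value = $931,654 × 0.257 = $239,435.078
Kemper CSD: $239,435.078 × 0.0262 = $6,273.1990436
Hospital District: ($239,435.078 − $16,200) × 0.0038 = $223,235.078 × 0.0038 = $848.2932964
Redhawk County: ($239,435.078 − $16,200) × 0.00432 = $223,235.078 × 0.00432 = $964.37553696
Ferndale Township: ($239,435.078 − $16,200) × 0.006 = $223,235.078 × 0.006 = $1,339.410468
City of Eastcliff: ($239,435.078 − $16,200) × 0.0112 = $223,235.078 × 0.0112 = $2,500.2328736
Levies subtotal = $11,925.51121856
Total = $11,925.51121856 + $813 = $12,738.51121856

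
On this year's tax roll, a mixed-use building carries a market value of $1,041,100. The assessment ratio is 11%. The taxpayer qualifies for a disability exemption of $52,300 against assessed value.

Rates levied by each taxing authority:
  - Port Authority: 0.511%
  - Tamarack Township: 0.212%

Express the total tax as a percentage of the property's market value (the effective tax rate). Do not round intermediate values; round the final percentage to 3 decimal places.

0.043%

Assessed value = $1,041,100 × 0.11 = $114,521
Taxable value = $114,521 − $52,300 = $62,221
Port Authority: $62,221 × 0.00511 = $317.94931
Tamarack Township: $62,221 × 0.00212 = $131.90852
Total tax = $449.85783
Effective rate = $449.85783 ÷ $1,041,100 = 0.043% of market value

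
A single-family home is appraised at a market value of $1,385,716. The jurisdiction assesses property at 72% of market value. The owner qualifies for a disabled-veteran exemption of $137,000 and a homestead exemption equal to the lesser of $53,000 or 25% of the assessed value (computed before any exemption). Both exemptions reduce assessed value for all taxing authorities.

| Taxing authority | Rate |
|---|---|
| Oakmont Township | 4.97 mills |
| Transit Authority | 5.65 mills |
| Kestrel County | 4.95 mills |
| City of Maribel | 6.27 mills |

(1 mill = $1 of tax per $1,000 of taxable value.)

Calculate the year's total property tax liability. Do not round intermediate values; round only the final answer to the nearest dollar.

Assessed value = $1,385,716 × 0.72 = $997,715.52
Homestead exemption = min($53,000, 25% × $997,715.52) = min($53,000, $249,428.88) = $53,000 (dollar cap binds)
Taxable value = $997,715.52 − $137,000 − $53,000 = $807,715.52
Oakmont Township: $807,715.52 × 0.00497 = $4,014.3461344
Transit Authority: $807,715.52 × 0.00565 = $4,563.592688
Kestrel County: $807,715.52 × 0.00495 = $3,998.191824
City of Maribel: $807,715.52 × 0.00627 = $5,064.3763104
Total = $17,640.5069568

$17,641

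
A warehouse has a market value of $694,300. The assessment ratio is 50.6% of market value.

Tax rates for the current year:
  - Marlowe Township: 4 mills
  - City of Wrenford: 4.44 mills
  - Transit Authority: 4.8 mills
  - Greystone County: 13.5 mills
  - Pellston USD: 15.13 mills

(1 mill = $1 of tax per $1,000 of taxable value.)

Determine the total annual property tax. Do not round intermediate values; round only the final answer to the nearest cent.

Assessed value = $694,300 × 0.506 = $351,315.8
Marlowe Township: $351,315.8 × 0.004 = $1,405.2632
City of Wrenford: $351,315.8 × 0.00444 = $1,559.842152
Transit Authority: $351,315.8 × 0.0048 = $1,686.31584
Greystone County: $351,315.8 × 0.0135 = $4,742.7633
Pellston USD: $351,315.8 × 0.01513 = $5,315.408054
Total = $1,405.2632 + $1,559.842152 + $1,686.31584 + $4,742.7633 + $5,315.408054 = $14,709.592546

$14,709.59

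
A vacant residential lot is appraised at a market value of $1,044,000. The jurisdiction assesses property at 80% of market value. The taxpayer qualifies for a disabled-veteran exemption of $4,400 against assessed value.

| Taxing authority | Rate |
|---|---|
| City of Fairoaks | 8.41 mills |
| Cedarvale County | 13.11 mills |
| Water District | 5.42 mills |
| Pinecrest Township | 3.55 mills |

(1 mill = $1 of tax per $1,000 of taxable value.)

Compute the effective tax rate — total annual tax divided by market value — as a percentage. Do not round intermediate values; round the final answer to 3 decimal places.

Assessed value = $1,044,000 × 0.8 = $835,200
Taxable value = $835,200 − $4,400 = $830,800
City of Fairoaks: $830,800 × 0.00841 = $6,987.028
Cedarvale County: $830,800 × 0.01311 = $10,891.788
Water District: $830,800 × 0.00542 = $4,502.936
Pinecrest Township: $830,800 × 0.00355 = $2,949.34
Total tax = $25,331.092
Effective rate = $25,331.092 ÷ $1,044,000 = 2.426% of market value

2.426%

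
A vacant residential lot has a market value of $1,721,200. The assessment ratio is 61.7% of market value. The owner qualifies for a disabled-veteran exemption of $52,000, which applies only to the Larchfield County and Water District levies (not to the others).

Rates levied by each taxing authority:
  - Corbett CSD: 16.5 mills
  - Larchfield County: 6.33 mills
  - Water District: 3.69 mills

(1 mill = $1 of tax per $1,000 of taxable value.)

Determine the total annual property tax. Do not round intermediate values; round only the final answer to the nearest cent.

$27,642.68

Assessed value = $1,721,200 × 0.617 = $1,061,980.4
Corbett CSD: $1,061,980.4 × 0.0165 = $17,522.6766
Larchfield County: ($1,061,980.4 − $52,000) × 0.00633 = $1,009,980.4 × 0.00633 = $6,393.175932
Water District: ($1,061,980.4 − $52,000) × 0.00369 = $1,009,980.4 × 0.00369 = $3,726.827676
Total = $27,642.680208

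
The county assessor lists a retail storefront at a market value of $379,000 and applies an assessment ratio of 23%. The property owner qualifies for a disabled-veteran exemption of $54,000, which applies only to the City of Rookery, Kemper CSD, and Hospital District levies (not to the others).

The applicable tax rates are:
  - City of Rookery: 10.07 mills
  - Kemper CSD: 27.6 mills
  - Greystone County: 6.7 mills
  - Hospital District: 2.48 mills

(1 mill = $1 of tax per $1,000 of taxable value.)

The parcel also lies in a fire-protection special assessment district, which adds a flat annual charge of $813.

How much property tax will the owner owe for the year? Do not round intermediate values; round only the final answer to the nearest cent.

Assessed value = $379,000 × 0.23 = $87,170
City of Rookery: ($87,170 − $54,000) × 0.01007 = $33,170 × 0.01007 = $334.0219
Kemper CSD: ($87,170 − $54,000) × 0.0276 = $33,170 × 0.0276 = $915.492
Greystone County: $87,170 × 0.0067 = $584.039
Hospital District: ($87,170 − $54,000) × 0.00248 = $33,170 × 0.00248 = $82.2616
Levies subtotal = $1,915.8145
Total = $1,915.8145 + $813 = $2,728.8145

$2,728.81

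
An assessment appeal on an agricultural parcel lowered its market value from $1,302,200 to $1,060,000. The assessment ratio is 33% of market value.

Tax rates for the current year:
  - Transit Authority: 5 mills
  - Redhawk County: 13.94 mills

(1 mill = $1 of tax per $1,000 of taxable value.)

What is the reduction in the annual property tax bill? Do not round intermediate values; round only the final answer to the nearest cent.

Old assessed value = $1,302,200 × 0.33 = $429,726
New assessed value = $1,060,000 × 0.33 = $349,800
Combined rate = 0.005 + 0.01394 = 0.01894
Old tax = $429,726 × 0.01894 = $8,139.01044
New tax = $349,800 × 0.01894 = $6,625.212
Reduction = $8,139.01044 − $6,625.212 = $1,513.79844

$1,513.80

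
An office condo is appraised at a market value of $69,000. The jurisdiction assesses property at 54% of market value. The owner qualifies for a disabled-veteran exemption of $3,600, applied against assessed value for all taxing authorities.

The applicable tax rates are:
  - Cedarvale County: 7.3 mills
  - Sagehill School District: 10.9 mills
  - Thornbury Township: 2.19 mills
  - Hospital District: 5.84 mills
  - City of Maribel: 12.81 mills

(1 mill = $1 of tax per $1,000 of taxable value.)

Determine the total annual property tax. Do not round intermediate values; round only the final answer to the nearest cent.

Assessed value = $69,000 × 0.54 = $37,260
Taxable value = $37,260 − $3,600 = $33,660
Cedarvale County: $33,660 × 0.0073 = $245.718
Sagehill School District: $33,660 × 0.0109 = $366.894
Thornbury Township: $33,660 × 0.00219 = $73.7154
Hospital District: $33,660 × 0.00584 = $196.5744
City of Maribel: $33,660 × 0.01281 = $431.1846
Total = $245.718 + $366.894 + $73.7154 + $196.5744 + $431.1846 = $1,314.0864

$1,314.09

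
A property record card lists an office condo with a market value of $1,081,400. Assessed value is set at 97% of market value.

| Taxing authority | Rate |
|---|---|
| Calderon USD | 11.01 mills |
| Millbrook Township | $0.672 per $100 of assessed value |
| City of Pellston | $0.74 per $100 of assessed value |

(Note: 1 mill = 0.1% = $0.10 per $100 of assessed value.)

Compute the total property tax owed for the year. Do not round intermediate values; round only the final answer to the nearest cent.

$26,360.31

Assessed value = $1,081,400 × 0.97 = $1,048,958
Calderon USD: $1,048,958 × 0.01101 = $11,549.02758
Millbrook Township: $1,048,958 × 0.00672 = $7,048.99776
City of Pellston: $1,048,958 × 0.0074 = $7,762.2892
Total = $26,360.31454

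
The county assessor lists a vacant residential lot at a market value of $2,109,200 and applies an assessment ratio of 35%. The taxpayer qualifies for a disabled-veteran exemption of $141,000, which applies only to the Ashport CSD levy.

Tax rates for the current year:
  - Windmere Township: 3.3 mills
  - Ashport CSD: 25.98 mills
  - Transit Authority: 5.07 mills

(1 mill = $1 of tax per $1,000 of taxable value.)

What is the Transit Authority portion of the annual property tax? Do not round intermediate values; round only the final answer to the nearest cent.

Assessed value = $2,109,200 × 0.35 = $738,220
Transit Authority taxable value = $738,220 (exemption does not apply)
Transit Authority levy = $738,220 × 0.00507 = $3,742.7754

$3,742.78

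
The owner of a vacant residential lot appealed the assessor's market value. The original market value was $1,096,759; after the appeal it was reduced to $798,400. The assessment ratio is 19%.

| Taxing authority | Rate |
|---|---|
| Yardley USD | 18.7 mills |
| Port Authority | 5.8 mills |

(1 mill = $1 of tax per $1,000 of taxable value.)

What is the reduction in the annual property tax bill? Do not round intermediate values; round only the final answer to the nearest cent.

Old assessed value = $1,096,759 × 0.19 = $208,384.21
New assessed value = $798,400 × 0.19 = $151,696
Combined rate = 0.0187 + 0.0058 = 0.0245
Old tax = $208,384.21 × 0.0245 = $5,105.413145
New tax = $151,696 × 0.0245 = $3,716.552
Reduction = $5,105.413145 − $3,716.552 = $1,388.861145

$1,388.86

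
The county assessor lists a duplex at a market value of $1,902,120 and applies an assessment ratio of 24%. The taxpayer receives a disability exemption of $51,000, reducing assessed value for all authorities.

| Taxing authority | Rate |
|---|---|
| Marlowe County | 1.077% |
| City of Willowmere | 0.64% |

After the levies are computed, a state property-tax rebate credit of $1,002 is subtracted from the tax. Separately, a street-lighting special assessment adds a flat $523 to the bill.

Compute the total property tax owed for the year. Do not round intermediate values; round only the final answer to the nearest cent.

Assessed value = $1,902,120 × 0.24 = $456,508.8
Taxable value = $456,508.8 − $51,000 = $405,508.8
Marlowe County: $405,508.8 × 0.01077 = $4,367.329776
City of Willowmere: $405,508.8 × 0.0064 = $2,595.25632
Levies subtotal = $6,962.586096
After credit = $6,962.586096 − $1,002 = $5,960.586096
Total = $5,960.586096 + $523 = $6,483.586096

$6,483.59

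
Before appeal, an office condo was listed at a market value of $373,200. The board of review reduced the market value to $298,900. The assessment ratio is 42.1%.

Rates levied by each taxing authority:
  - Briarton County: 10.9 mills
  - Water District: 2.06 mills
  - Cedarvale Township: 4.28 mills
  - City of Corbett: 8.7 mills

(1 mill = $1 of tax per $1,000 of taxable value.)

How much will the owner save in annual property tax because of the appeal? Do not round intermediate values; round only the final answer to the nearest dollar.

$811

Old assessed value = $373,200 × 0.421 = $157,117.2
New assessed value = $298,900 × 0.421 = $125,836.9
Combined rate = 0.0109 + 0.00206 + 0.00428 + 0.0087 = 0.02594
Old tax = $157,117.2 × 0.02594 = $4,075.620168
New tax = $125,836.9 × 0.02594 = $3,264.209186
Reduction = $4,075.620168 − $3,264.209186 = $811.410982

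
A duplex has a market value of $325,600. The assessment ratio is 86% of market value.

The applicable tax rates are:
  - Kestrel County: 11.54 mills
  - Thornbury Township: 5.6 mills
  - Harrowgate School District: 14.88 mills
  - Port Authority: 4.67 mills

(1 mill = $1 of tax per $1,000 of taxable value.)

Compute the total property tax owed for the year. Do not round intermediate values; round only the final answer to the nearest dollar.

Assessed value = $325,600 × 0.86 = $280,016
Kestrel County: $280,016 × 0.01154 = $3,231.38464
Thornbury Township: $280,016 × 0.0056 = $1,568.0896
Harrowgate School District: $280,016 × 0.01488 = $4,166.63808
Port Authority: $280,016 × 0.00467 = $1,307.67472
Total = $3,231.38464 + $1,568.0896 + $4,166.63808 + $1,307.67472 = $10,273.78704

$10,274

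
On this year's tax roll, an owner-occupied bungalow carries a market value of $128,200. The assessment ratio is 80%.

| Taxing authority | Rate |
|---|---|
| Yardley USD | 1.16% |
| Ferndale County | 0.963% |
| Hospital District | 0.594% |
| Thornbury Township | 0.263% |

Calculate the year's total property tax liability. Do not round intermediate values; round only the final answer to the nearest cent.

Assessed value = $128,200 × 0.8 = $102,560
Yardley USD: $102,560 × 0.0116 = $1,189.696
Ferndale County: $102,560 × 0.00963 = $987.6528
Hospital District: $102,560 × 0.00594 = $609.2064
Thornbury Township: $102,560 × 0.00263 = $269.7328
Total = $1,189.696 + $987.6528 + $609.2064 + $269.7328 = $3,056.288

$3,056.29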